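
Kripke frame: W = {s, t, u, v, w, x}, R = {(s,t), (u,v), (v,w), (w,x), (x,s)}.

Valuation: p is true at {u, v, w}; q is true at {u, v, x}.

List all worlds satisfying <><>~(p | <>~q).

{x}

s: successors {t}; <>~(p | <>~q) there: t:F. ✗
t: no successors, so <><>~(p | <>~q) fails. ✗
u: successors {v}; <>~(p | <>~q) there: v:F. ✗
v: successors {w}; <>~(p | <>~q) there: w:F. ✗
w: successors {x}; <>~(p | <>~q) there: x:F. ✗
x: successors {s}; <>~(p | <>~q) there: s:T. ✓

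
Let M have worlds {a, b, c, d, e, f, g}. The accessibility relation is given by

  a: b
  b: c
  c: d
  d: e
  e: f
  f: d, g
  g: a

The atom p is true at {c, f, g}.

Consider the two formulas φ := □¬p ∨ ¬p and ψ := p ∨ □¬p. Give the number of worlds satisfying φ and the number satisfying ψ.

6 and 5

For □¬p ∨ ¬p:
a: □¬p is T, ¬p is T. ✓
b: □¬p is F, ¬p is T. ✓
c: □¬p is T, ¬p is F. ✓
d: □¬p is T, ¬p is T. ✓
e: □¬p is F, ¬p is T. ✓
f: □¬p is F, ¬p is F. ✗
g: □¬p is T, ¬p is F. ✓
— 6 worlds.
For p ∨ □¬p:
a: p is F, □¬p is T. ✓
b: p is F, □¬p is F. ✗
c: p is T, □¬p is T. ✓
d: p is F, □¬p is T. ✓
e: p is F, □¬p is F. ✗
f: p is T, □¬p is F. ✓
g: p is T, □¬p is T. ✓
— 5 worlds.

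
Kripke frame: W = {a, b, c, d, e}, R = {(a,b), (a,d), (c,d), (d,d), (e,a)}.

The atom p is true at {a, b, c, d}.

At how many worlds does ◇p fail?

1

a: successors {b, d}; p there: b:T, d:T. ✓
b: no successors, so ◇p fails. ✗
c: successors {d}; p there: d:T. ✓
d: successors {d}; p there: d:T. ✓
e: successors {a}; p there: a:T. ✓
Satisfying worlds: {a, c, d, e}.
So ◇p fails at the other 1 world.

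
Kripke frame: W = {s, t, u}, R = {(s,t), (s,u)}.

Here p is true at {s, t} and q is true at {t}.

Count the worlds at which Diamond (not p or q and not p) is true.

1

s: successors {t, u}; not p or q and not p there: t:F, u:T. ✓
t: no successors, so Diamond (not p or q and not p) fails. ✗
u: no successors, so Diamond (not p or q and not p) fails. ✗
Satisfying worlds: {s}.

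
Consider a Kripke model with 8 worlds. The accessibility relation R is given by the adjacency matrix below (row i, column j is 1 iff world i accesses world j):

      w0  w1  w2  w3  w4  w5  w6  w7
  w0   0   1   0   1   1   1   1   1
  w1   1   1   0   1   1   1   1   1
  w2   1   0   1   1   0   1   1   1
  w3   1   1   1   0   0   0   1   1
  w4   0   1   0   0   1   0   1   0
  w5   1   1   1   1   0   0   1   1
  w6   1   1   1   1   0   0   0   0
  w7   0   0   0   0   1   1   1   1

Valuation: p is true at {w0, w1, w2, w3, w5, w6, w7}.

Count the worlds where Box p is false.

4

w0: successors {w1, w3, w4, w5, w6, w7}; p there: w1:T, w3:T, w4:F, w5:T, w6:T, w7:T. ✗
w1: successors {w0, w1, w3, w4, w5, w6, w7}; p there: w0:T, w1:T, w3:T, w4:F, w5:T, w6:T, w7:T. ✗
w2: successors {w0, w2, w3, w5, w6, w7}; p there: w0:T, w2:T, w3:T, w5:T, w6:T, w7:T. ✓
w3: successors {w0, w1, w2, w6, w7}; p there: w0:T, w1:T, w2:T, w6:T, w7:T. ✓
w4: successors {w1, w4, w6}; p there: w1:T, w4:F, w6:T. ✗
w5: successors {w0, w1, w2, w3, w6, w7}; p there: w0:T, w1:T, w2:T, w3:T, w6:T, w7:T. ✓
w6: successors {w0, w1, w2, w3}; p there: w0:T, w1:T, w2:T, w3:T. ✓
w7: successors {w4, w5, w6, w7}; p there: w4:F, w5:T, w6:T, w7:T. ✗
Satisfying worlds: {w2, w3, w5, w6}.
So Box p fails at the other 4 worlds.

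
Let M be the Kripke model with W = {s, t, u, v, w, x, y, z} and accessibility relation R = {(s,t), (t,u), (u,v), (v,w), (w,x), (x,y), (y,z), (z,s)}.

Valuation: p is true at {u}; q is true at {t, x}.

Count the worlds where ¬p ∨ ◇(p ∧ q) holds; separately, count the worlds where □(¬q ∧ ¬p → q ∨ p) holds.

7 and 3

For ¬p ∨ ◇(p ∧ q):
s: ¬p is T, ◇(p ∧ q) is F. ✓
t: ¬p is T, ◇(p ∧ q) is F. ✓
u: ¬p is F, ◇(p ∧ q) is F. ✗
v: ¬p is T, ◇(p ∧ q) is F. ✓
w: ¬p is T, ◇(p ∧ q) is F. ✓
x: ¬p is T, ◇(p ∧ q) is F. ✓
y: ¬p is T, ◇(p ∧ q) is F. ✓
z: ¬p is T, ◇(p ∧ q) is F. ✓
— 7 worlds.
For □(¬q ∧ ¬p → q ∨ p):
s: successors {t}; ¬q ∧ ¬p → q ∨ p there: t:T. ✓
t: successors {u}; ¬q ∧ ¬p → q ∨ p there: u:T. ✓
u: successors {v}; ¬q ∧ ¬p → q ∨ p there: v:F. ✗
v: successors {w}; ¬q ∧ ¬p → q ∨ p there: w:F. ✗
w: successors {x}; ¬q ∧ ¬p → q ∨ p there: x:T. ✓
x: successors {y}; ¬q ∧ ¬p → q ∨ p there: y:F. ✗
y: successors {z}; ¬q ∧ ¬p → q ∨ p there: z:F. ✗
z: successors {s}; ¬q ∧ ¬p → q ∨ p there: s:F. ✗
— 3 worlds.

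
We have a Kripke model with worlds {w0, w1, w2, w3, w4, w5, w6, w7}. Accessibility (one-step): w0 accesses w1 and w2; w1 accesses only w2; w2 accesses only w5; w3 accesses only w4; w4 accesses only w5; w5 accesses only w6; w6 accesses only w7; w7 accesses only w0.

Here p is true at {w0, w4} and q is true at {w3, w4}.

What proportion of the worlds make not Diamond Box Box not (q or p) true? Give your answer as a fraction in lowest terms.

1/8

w0: Diamond Box Box not (q or p) is T. ✗
w1: Diamond Box Box not (q or p) is T. ✗
w2: Diamond Box Box not (q or p) is T. ✗
w3: Diamond Box Box not (q or p) is T. ✗
w4: Diamond Box Box not (q or p) is T. ✗
w5: Diamond Box Box not (q or p) is F. ✓
w6: Diamond Box Box not (q or p) is T. ✗
w7: Diamond Box Box not (q or p) is T. ✗
That's 1 of 8 worlds, so 1/8.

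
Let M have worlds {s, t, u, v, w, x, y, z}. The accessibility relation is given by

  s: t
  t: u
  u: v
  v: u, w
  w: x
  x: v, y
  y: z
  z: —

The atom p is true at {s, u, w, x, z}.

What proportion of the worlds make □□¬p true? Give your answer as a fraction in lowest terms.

1/2

s: successors {t}; □¬p there: t:F. ✗
t: successors {u}; □¬p there: u:T. ✓
u: successors {v}; □¬p there: v:F. ✗
v: successors {u, w}; □¬p there: u:T, w:F. ✗
w: successors {x}; □¬p there: x:T. ✓
x: successors {v, y}; □¬p there: v:F, y:F. ✗
y: successors {z}; □¬p there: z:T. ✓
z: no successors, so □□¬p holds vacuously. ✓
That's 4 of 8 worlds, so 4/8 = 1/2.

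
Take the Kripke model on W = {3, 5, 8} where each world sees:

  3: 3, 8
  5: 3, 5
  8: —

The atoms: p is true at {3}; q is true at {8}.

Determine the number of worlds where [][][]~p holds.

3: successors {3, 8}; [][]~p there: 3:F, 8:T. ✗
5: successors {3, 5}; [][]~p there: 3:F, 5:F. ✗
8: no successors, so [][][]~p holds vacuously. ✓
Satisfying worlds: {8}.

1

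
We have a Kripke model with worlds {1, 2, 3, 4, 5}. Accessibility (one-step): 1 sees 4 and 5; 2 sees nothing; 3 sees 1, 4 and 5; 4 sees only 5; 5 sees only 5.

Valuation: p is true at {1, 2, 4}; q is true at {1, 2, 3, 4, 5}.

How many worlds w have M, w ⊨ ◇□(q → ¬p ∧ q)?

1: successors {4, 5}; □(q → ¬p ∧ q) there: 4:T, 5:T. ✓
2: no successors, so ◇□(q → ¬p ∧ q) fails. ✗
3: successors {1, 4, 5}; □(q → ¬p ∧ q) there: 1:F, 4:T, 5:T. ✓
4: successors {5}; □(q → ¬p ∧ q) there: 5:T. ✓
5: successors {5}; □(q → ¬p ∧ q) there: 5:T. ✓
Satisfying worlds: {1, 3, 4, 5}.

4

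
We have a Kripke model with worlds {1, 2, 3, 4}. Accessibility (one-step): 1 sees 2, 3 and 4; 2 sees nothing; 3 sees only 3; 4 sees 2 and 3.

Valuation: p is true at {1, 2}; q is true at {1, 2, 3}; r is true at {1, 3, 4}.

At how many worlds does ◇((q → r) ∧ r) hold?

1: successors {2, 3, 4}; (q → r) ∧ r there: 2:F, 3:T, 4:T. ✓
2: no successors, so ◇((q → r) ∧ r) fails. ✗
3: successors {3}; (q → r) ∧ r there: 3:T. ✓
4: successors {2, 3}; (q → r) ∧ r there: 2:F, 3:T. ✓
Satisfying worlds: {1, 3, 4}.

3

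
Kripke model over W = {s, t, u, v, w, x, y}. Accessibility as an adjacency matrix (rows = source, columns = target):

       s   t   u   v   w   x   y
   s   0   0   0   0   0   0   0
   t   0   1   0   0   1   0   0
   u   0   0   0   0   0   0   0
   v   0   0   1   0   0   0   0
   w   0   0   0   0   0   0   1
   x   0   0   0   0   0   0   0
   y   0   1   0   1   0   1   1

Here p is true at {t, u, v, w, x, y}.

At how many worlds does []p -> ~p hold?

s: []p is T, ~p is T. ✓
t: []p is T, ~p is F. ✗
u: []p is T, ~p is F. ✗
v: []p is T, ~p is F. ✗
w: []p is T, ~p is F. ✗
x: []p is T, ~p is F. ✗
y: []p is T, ~p is F. ✗
Satisfying worlds: {s}.

1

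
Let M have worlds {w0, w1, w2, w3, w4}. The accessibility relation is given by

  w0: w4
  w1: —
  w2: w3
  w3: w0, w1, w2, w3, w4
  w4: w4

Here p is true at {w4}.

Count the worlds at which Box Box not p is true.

w0: successors {w4}; Box not p there: w4:F. ✗
w1: no successors, so Box Box not p holds vacuously. ✓
w2: successors {w3}; Box not p there: w3:F. ✗
w3: successors {w0, w1, w2, w3, w4}; Box not p there: w0:F, w1:T, w2:T, w3:F, w4:F. ✗
w4: successors {w4}; Box not p there: w4:F. ✗
Satisfying worlds: {w1}.

1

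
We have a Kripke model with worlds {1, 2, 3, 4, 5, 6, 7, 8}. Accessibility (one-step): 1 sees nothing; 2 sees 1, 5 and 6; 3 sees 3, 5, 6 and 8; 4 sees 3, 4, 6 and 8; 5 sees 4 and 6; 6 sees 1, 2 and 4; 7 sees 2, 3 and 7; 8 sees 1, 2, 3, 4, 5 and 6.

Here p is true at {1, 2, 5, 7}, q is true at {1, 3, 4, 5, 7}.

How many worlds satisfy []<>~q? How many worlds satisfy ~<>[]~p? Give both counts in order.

5 and 2

For []<>~q:
1: no successors, so []<>~q holds vacuously. ✓
2: successors {1, 5, 6}; <>~q there: 1:F, 5:T, 6:T. ✗
3: successors {3, 5, 6, 8}; <>~q there: 3:T, 5:T, 6:T, 8:T. ✓
4: successors {3, 4, 6, 8}; <>~q there: 3:T, 4:T, 6:T, 8:T. ✓
5: successors {4, 6}; <>~q there: 4:T, 6:T. ✓
6: successors {1, 2, 4}; <>~q there: 1:F, 2:T, 4:T. ✗
7: successors {2, 3, 7}; <>~q there: 2:T, 3:T, 7:T. ✓
8: successors {1, 2, 3, 4, 5, 6}; <>~q there: 1:F, 2:T, 3:T, 4:T, 5:T, 6:T. ✗
— 5 worlds.
For ~<>[]~p:
1: <>[]~p is F. ✓
2: <>[]~p is T. ✗
3: <>[]~p is T. ✗
4: <>[]~p is T. ✗
5: <>[]~p is T. ✗
6: <>[]~p is T. ✗
7: <>[]~p is F. ✓
8: <>[]~p is T. ✗
— 2 worlds.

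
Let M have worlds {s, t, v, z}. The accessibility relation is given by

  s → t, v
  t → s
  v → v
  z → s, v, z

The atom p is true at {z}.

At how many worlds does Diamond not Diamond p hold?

4

s: successors {t, v}; not Diamond p there: t:T, v:T. ✓
t: successors {s}; not Diamond p there: s:T. ✓
v: successors {v}; not Diamond p there: v:T. ✓
z: successors {s, v, z}; not Diamond p there: s:T, v:T, z:F. ✓
Satisfying worlds: {s, t, v, z}.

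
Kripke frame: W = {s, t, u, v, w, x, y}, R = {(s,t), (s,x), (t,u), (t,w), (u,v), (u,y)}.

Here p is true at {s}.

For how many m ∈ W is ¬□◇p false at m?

s: □◇p is F. ✓
t: □◇p is F. ✓
u: □◇p is F. ✓
v: □◇p is T. ✗
w: □◇p is T. ✗
x: □◇p is T. ✗
y: □◇p is T. ✗
Satisfying worlds: {s, t, u}.
So ¬□◇p fails at the other 4 worlds.

4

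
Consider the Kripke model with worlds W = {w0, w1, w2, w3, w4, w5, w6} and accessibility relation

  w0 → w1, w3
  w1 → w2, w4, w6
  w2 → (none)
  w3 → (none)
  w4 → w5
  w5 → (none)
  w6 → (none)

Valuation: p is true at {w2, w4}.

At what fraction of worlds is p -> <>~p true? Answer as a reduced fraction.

w0: p is F, <>~p is T. ✓
w1: p is F, <>~p is T. ✓
w2: p is T, <>~p is F. ✗
w3: p is F, <>~p is F. ✓
w4: p is T, <>~p is T. ✓
w5: p is F, <>~p is F. ✓
w6: p is F, <>~p is F. ✓
That's 6 of 7 worlds, so 6/7.

6/7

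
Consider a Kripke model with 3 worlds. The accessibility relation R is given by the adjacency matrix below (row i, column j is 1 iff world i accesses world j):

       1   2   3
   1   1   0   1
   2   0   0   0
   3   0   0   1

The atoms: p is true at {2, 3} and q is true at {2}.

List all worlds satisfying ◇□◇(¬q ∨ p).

{1, 3}

1: successors {1, 3}; □◇(¬q ∨ p) there: 1:T, 3:T. ✓
2: no successors, so ◇□◇(¬q ∨ p) fails. ✗
3: successors {3}; □◇(¬q ∨ p) there: 3:T. ✓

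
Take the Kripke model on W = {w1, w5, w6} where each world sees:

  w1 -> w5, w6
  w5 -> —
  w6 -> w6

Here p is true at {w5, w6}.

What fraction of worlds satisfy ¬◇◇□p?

w1: ◇◇□p is T. ✗
w5: ◇◇□p is F. ✓
w6: ◇◇□p is T. ✗
That's 1 of 3 worlds, so 1/3.

1/3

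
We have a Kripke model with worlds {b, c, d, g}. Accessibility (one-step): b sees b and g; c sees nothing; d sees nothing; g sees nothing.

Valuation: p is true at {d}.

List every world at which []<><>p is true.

{c, d, g}

b: successors {b, g}; <><>p there: b:F, g:F. ✗
c: no successors, so []<><>p holds vacuously. ✓
d: no successors, so []<><>p holds vacuously. ✓
g: no successors, so []<><>p holds vacuously. ✓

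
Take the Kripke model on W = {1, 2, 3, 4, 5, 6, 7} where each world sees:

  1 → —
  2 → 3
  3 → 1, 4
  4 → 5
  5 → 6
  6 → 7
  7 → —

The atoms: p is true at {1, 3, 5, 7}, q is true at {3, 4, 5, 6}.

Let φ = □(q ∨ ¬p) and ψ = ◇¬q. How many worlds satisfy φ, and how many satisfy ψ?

5 and 2

For □(q ∨ ¬p):
1: no successors, so □(q ∨ ¬p) holds vacuously. ✓
2: successors {3}; q ∨ ¬p there: 3:T. ✓
3: successors {1, 4}; q ∨ ¬p there: 1:F, 4:T. ✗
4: successors {5}; q ∨ ¬p there: 5:T. ✓
5: successors {6}; q ∨ ¬p there: 6:T. ✓
6: successors {7}; q ∨ ¬p there: 7:F. ✗
7: no successors, so □(q ∨ ¬p) holds vacuously. ✓
— 5 worlds.
For ◇¬q:
1: no successors, so ◇¬q fails. ✗
2: successors {3}; ¬q there: 3:F. ✗
3: successors {1, 4}; ¬q there: 1:T, 4:F. ✓
4: successors {5}; ¬q there: 5:F. ✗
5: successors {6}; ¬q there: 6:F. ✗
6: successors {7}; ¬q there: 7:T. ✓
7: no successors, so ◇¬q fails. ✗
— 2 worlds.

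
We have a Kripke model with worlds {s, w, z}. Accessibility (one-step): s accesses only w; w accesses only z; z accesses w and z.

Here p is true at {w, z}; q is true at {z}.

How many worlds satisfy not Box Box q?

2

s: Box Box q is T. ✗
w: Box Box q is F. ✓
z: Box Box q is F. ✓
Satisfying worlds: {w, z}.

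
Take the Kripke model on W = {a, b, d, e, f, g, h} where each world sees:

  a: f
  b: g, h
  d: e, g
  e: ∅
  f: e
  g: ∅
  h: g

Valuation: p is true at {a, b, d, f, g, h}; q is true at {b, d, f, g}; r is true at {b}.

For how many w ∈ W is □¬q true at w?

a: successors {f}; ¬q there: f:F. ✗
b: successors {g, h}; ¬q there: g:F, h:T. ✗
d: successors {e, g}; ¬q there: e:T, g:F. ✗
e: no successors, so □¬q holds vacuously. ✓
f: successors {e}; ¬q there: e:T. ✓
g: no successors, so □¬q holds vacuously. ✓
h: successors {g}; ¬q there: g:F. ✗
Satisfying worlds: {e, f, g}.

3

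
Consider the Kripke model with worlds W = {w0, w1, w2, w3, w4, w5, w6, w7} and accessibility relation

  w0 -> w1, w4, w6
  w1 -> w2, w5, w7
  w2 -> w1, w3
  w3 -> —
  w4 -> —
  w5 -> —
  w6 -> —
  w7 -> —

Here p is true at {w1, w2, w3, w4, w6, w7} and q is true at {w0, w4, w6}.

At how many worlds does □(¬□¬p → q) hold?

5

w0: successors {w1, w4, w6}; ¬□¬p → q there: w1:F, w4:T, w6:T. ✗
w1: successors {w2, w5, w7}; ¬□¬p → q there: w2:F, w5:T, w7:T. ✗
w2: successors {w1, w3}; ¬□¬p → q there: w1:F, w3:T. ✗
w3: no successors, so □(¬□¬p → q) holds vacuously. ✓
w4: no successors, so □(¬□¬p → q) holds vacuously. ✓
w5: no successors, so □(¬□¬p → q) holds vacuously. ✓
w6: no successors, so □(¬□¬p → q) holds vacuously. ✓
w7: no successors, so □(¬□¬p → q) holds vacuously. ✓
Satisfying worlds: {w3, w4, w5, w6, w7}.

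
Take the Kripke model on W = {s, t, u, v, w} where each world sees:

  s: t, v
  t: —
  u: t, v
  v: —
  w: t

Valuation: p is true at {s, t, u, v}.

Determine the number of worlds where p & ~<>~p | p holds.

4

s: p & ~<>~p is T, p is T. ✓
t: p & ~<>~p is T, p is T. ✓
u: p & ~<>~p is T, p is T. ✓
v: p & ~<>~p is T, p is T. ✓
w: p & ~<>~p is F, p is F. ✗
Satisfying worlds: {s, t, u, v}.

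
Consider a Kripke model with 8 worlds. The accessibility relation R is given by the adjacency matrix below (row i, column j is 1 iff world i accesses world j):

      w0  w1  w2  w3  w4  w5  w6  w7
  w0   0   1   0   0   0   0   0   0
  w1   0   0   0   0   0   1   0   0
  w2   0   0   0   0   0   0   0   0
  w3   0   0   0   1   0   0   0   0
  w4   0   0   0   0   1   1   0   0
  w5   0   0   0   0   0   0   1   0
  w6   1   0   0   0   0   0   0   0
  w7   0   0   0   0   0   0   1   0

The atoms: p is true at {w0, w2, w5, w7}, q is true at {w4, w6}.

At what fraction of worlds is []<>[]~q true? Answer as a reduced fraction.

w0: successors {w1}; <>[]~q there: w1:F. ✗
w1: successors {w5}; <>[]~q there: w5:T. ✓
w2: no successors, so []<>[]~q holds vacuously. ✓
w3: successors {w3}; <>[]~q there: w3:T. ✓
w4: successors {w4, w5}; <>[]~q there: w4:F, w5:T. ✗
w5: successors {w6}; <>[]~q there: w6:T. ✓
w6: successors {w0}; <>[]~q there: w0:T. ✓
w7: successors {w6}; <>[]~q there: w6:T. ✓
That's 6 of 8 worlds, so 6/8 = 3/4.

3/4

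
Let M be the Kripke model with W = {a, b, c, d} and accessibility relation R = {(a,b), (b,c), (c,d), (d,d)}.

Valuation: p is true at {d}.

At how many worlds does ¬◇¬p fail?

a: ◇¬p is T. ✗
b: ◇¬p is T. ✗
c: ◇¬p is F. ✓
d: ◇¬p is F. ✓
Satisfying worlds: {c, d}.
So ¬◇¬p fails at the other 2 worlds.

2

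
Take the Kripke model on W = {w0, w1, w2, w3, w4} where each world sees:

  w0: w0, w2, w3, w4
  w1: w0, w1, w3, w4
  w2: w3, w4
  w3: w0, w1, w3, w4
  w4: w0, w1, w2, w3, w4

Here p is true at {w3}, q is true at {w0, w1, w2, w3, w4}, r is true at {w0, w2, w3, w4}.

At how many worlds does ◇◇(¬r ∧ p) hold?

0

w0: successors {w0, w2, w3, w4}; ◇(¬r ∧ p) there: w0:F, w2:F, w3:F, w4:F. ✗
w1: successors {w0, w1, w3, w4}; ◇(¬r ∧ p) there: w0:F, w1:F, w3:F, w4:F. ✗
w2: successors {w3, w4}; ◇(¬r ∧ p) there: w3:F, w4:F. ✗
w3: successors {w0, w1, w3, w4}; ◇(¬r ∧ p) there: w0:F, w1:F, w3:F, w4:F. ✗
w4: successors {w0, w1, w2, w3, w4}; ◇(¬r ∧ p) there: w0:F, w1:F, w2:F, w3:F, w4:F. ✗
Satisfying worlds: ∅.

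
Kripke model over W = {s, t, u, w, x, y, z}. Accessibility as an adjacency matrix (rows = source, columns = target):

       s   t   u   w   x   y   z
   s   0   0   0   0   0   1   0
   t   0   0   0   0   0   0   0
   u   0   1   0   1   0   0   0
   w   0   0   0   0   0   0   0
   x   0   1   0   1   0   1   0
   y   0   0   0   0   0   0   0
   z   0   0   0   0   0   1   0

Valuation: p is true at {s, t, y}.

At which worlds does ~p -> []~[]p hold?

{s, t, w, y}

s: ~p is F, []~[]p is F. ✓
t: ~p is F, []~[]p is T. ✓
u: ~p is T, []~[]p is F. ✗
w: ~p is T, []~[]p is T. ✓
x: ~p is T, []~[]p is F. ✗
y: ~p is F, []~[]p is T. ✓
z: ~p is T, []~[]p is F. ✗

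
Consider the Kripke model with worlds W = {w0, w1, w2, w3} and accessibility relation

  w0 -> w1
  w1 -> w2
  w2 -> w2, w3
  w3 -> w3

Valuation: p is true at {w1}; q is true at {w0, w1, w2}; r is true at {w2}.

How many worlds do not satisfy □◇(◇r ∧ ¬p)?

2

w0: successors {w1}; ◇(◇r ∧ ¬p) there: w1:T. ✓
w1: successors {w2}; ◇(◇r ∧ ¬p) there: w2:T. ✓
w2: successors {w2, w3}; ◇(◇r ∧ ¬p) there: w2:T, w3:F. ✗
w3: successors {w3}; ◇(◇r ∧ ¬p) there: w3:F. ✗
Satisfying worlds: {w0, w1}.
So □◇(◇r ∧ ¬p) fails at the other 2 worlds.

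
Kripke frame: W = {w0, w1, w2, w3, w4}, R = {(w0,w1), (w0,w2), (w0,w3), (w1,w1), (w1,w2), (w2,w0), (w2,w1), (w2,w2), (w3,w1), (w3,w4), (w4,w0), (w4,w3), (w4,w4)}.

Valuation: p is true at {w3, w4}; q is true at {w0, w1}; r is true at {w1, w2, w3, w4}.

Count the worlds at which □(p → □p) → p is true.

w0: □(p → □p) is F, p is F. ✓
w1: □(p → □p) is T, p is F. ✗
w2: □(p → □p) is T, p is F. ✗
w3: □(p → □p) is F, p is T. ✓
w4: □(p → □p) is F, p is T. ✓
Satisfying worlds: {w0, w3, w4}.

3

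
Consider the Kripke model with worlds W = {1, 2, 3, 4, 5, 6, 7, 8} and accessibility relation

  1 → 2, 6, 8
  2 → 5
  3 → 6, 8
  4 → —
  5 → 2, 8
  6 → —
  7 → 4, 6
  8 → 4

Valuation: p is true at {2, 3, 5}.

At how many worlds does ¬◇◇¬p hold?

1: ◇◇¬p is T. ✗
2: ◇◇¬p is T. ✗
3: ◇◇¬p is T. ✗
4: ◇◇¬p is F. ✓
5: ◇◇¬p is T. ✗
6: ◇◇¬p is F. ✓
7: ◇◇¬p is F. ✓
8: ◇◇¬p is F. ✓
Satisfying worlds: {4, 6, 7, 8}.

4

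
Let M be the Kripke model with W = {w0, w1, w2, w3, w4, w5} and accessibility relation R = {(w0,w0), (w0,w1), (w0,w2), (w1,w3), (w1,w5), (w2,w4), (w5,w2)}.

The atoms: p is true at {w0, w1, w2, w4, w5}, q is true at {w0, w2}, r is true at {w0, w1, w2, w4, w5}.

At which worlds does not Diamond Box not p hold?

w0: Diamond Box not p is F. ✓
w1: Diamond Box not p is T. ✗
w2: Diamond Box not p is T. ✗
w3: Diamond Box not p is F. ✓
w4: Diamond Box not p is F. ✓
w5: Diamond Box not p is F. ✓

{w0, w3, w4, w5}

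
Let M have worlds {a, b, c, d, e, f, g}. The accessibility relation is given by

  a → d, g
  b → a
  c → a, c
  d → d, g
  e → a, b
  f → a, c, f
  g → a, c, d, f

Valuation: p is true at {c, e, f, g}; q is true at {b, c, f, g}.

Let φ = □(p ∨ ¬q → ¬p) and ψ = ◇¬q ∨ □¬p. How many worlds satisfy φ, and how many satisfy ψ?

2 and 7

For □(p ∨ ¬q → ¬p):
a: successors {d, g}; p ∨ ¬q → ¬p there: d:T, g:F. ✗
b: successors {a}; p ∨ ¬q → ¬p there: a:T. ✓
c: successors {a, c}; p ∨ ¬q → ¬p there: a:T, c:F. ✗
d: successors {d, g}; p ∨ ¬q → ¬p there: d:T, g:F. ✗
e: successors {a, b}; p ∨ ¬q → ¬p there: a:T, b:T. ✓
f: successors {a, c, f}; p ∨ ¬q → ¬p there: a:T, c:F, f:F. ✗
g: successors {a, c, d, f}; p ∨ ¬q → ¬p there: a:T, c:F, d:T, f:F. ✗
— 2 worlds.
For ◇¬q ∨ □¬p:
a: ◇¬q is T, □¬p is F. ✓
b: ◇¬q is T, □¬p is T. ✓
c: ◇¬q is T, □¬p is F. ✓
d: ◇¬q is T, □¬p is F. ✓
e: ◇¬q is T, □¬p is T. ✓
f: ◇¬q is T, □¬p is F. ✓
g: ◇¬q is T, □¬p is F. ✓
— 7 worlds.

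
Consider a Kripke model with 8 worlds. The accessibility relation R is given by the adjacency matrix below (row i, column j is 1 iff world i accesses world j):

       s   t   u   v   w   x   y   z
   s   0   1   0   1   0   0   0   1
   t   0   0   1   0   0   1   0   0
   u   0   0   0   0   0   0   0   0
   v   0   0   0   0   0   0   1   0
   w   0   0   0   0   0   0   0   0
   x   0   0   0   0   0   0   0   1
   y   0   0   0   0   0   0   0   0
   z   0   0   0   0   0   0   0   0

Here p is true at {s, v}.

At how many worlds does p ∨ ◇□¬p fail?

s: p is T, ◇□¬p is T. ✓
t: p is F, ◇□¬p is T. ✓
u: p is F, ◇□¬p is F. ✗
v: p is T, ◇□¬p is T. ✓
w: p is F, ◇□¬p is F. ✗
x: p is F, ◇□¬p is T. ✓
y: p is F, ◇□¬p is F. ✗
z: p is F, ◇□¬p is F. ✗
Satisfying worlds: {s, t, v, x}.
So p ∨ ◇□¬p fails at the other 4 worlds.

4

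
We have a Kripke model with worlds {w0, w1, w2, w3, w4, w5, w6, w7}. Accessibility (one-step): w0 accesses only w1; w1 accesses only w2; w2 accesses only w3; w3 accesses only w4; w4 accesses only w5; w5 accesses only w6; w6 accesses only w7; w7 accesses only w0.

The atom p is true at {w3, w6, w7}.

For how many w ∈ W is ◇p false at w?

5

w0: successors {w1}; p there: w1:F. ✗
w1: successors {w2}; p there: w2:F. ✗
w2: successors {w3}; p there: w3:T. ✓
w3: successors {w4}; p there: w4:F. ✗
w4: successors {w5}; p there: w5:F. ✗
w5: successors {w6}; p there: w6:T. ✓
w6: successors {w7}; p there: w7:T. ✓
w7: successors {w0}; p there: w0:F. ✗
Satisfying worlds: {w2, w5, w6}.
So ◇p fails at the other 5 worlds.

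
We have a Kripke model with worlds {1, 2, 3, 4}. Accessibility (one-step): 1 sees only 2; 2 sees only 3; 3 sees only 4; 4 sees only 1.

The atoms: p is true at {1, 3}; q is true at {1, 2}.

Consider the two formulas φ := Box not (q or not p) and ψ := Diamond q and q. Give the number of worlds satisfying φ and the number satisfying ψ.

For Box not (q or not p):
1: successors {2}; not (q or not p) there: 2:F. ✗
2: successors {3}; not (q or not p) there: 3:T. ✓
3: successors {4}; not (q or not p) there: 4:F. ✗
4: successors {1}; not (q or not p) there: 1:F. ✗
— 1 world.
For Diamond q and q:
1: Diamond q is T, q is T. ✓
2: Diamond q is F, q is T. ✗
3: Diamond q is F, q is F. ✗
4: Diamond q is T, q is F. ✗
— 1 world.

1 and 1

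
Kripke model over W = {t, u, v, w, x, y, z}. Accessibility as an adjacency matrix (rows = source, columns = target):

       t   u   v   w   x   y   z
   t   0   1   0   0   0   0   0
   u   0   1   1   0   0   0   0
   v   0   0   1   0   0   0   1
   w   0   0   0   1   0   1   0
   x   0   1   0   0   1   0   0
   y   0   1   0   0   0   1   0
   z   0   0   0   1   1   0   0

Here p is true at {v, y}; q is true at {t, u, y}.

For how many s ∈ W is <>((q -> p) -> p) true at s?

t: successors {u}; (q -> p) -> p there: u:T. ✓
u: successors {u, v}; (q -> p) -> p there: u:T, v:T. ✓
v: successors {v, z}; (q -> p) -> p there: v:T, z:F. ✓
w: successors {w, y}; (q -> p) -> p there: w:F, y:T. ✓
x: successors {u, x}; (q -> p) -> p there: u:T, x:F. ✓
y: successors {u, y}; (q -> p) -> p there: u:T, y:T. ✓
z: successors {w, x}; (q -> p) -> p there: w:F, x:F. ✗
Satisfying worlds: {t, u, v, w, x, y}.

6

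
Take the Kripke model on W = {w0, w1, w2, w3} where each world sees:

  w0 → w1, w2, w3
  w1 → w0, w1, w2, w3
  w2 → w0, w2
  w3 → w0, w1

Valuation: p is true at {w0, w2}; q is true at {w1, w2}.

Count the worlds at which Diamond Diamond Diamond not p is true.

w0: successors {w1, w2, w3}; Diamond Diamond not p there: w1:T, w2:T, w3:T. ✓
w1: successors {w0, w1, w2, w3}; Diamond Diamond not p there: w0:T, w1:T, w2:T, w3:T. ✓
w2: successors {w0, w2}; Diamond Diamond not p there: w0:T, w2:T. ✓
w3: successors {w0, w1}; Diamond Diamond not p there: w0:T, w1:T. ✓
Satisfying worlds: {w0, w1, w2, w3}.

4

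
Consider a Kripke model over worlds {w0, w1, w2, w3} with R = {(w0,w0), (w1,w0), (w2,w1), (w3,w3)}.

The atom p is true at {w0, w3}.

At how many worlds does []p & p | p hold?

2

w0: []p & p is T, p is T. ✓
w1: []p & p is F, p is F. ✗
w2: []p & p is F, p is F. ✗
w3: []p & p is T, p is T. ✓
Satisfying worlds: {w0, w3}.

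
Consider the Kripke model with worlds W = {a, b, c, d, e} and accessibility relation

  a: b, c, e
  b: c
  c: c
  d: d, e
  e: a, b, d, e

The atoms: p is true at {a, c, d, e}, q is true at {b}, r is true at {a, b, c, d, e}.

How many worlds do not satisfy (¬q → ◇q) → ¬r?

3

a: ¬q → ◇q is T, ¬r is F. ✗
b: ¬q → ◇q is T, ¬r is F. ✗
c: ¬q → ◇q is F, ¬r is F. ✓
d: ¬q → ◇q is F, ¬r is F. ✓
e: ¬q → ◇q is T, ¬r is F. ✗
Satisfying worlds: {c, d}.
So (¬q → ◇q) → ¬r fails at the other 3 worlds.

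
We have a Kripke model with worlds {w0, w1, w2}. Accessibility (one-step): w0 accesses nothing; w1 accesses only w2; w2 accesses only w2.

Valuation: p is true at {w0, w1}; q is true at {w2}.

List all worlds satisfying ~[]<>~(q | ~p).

{w1, w2}

w0: []<>~(q | ~p) is T. ✗
w1: []<>~(q | ~p) is F. ✓
w2: []<>~(q | ~p) is F. ✓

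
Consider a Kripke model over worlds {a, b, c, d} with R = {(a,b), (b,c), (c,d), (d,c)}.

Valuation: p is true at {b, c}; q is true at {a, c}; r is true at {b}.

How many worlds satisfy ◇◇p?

2

a: successors {b}; ◇p there: b:T. ✓
b: successors {c}; ◇p there: c:F. ✗
c: successors {d}; ◇p there: d:T. ✓
d: successors {c}; ◇p there: c:F. ✗
Satisfying worlds: {a, c}.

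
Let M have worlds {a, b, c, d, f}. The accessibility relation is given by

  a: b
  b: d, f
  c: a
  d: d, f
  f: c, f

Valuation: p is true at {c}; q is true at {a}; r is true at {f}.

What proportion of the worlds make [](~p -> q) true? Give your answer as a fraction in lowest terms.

a: successors {b}; ~p -> q there: b:F. ✗
b: successors {d, f}; ~p -> q there: d:F, f:F. ✗
c: successors {a}; ~p -> q there: a:T. ✓
d: successors {d, f}; ~p -> q there: d:F, f:F. ✗
f: successors {c, f}; ~p -> q there: c:T, f:F. ✗
That's 1 of 5 worlds, so 1/5.

1/5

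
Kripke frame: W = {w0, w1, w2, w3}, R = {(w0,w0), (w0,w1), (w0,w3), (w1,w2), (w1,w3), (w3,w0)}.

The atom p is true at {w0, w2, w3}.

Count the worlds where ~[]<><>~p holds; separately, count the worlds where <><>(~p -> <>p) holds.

2 and 3

For ~[]<><>~p:
w0: []<><>~p is F. ✓
w1: []<><>~p is F. ✓
w2: []<><>~p is T. ✗
w3: []<><>~p is T. ✗
— 2 worlds.
For <><>(~p -> <>p):
w0: successors {w0, w1, w3}; <>(~p -> <>p) there: w0:T, w1:T, w3:T. ✓
w1: successors {w2, w3}; <>(~p -> <>p) there: w2:F, w3:T. ✓
w2: no successors, so <><>(~p -> <>p) fails. ✗
w3: successors {w0}; <>(~p -> <>p) there: w0:T. ✓
— 3 worlds.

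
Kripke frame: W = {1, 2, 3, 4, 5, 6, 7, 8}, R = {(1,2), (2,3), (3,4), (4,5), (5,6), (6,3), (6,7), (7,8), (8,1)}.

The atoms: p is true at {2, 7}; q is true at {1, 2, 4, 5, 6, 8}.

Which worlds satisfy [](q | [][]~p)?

{1, 2, 3, 4, 5, 6, 7, 8}

1: successors {2}; q | [][]~p there: 2:T. ✓
2: successors {3}; q | [][]~p there: 3:T. ✓
3: successors {4}; q | [][]~p there: 4:T. ✓
4: successors {5}; q | [][]~p there: 5:T. ✓
5: successors {6}; q | [][]~p there: 6:T. ✓
6: successors {3, 7}; q | [][]~p there: 3:T, 7:T. ✓
7: successors {8}; q | [][]~p there: 8:T. ✓
8: successors {1}; q | [][]~p there: 1:T. ✓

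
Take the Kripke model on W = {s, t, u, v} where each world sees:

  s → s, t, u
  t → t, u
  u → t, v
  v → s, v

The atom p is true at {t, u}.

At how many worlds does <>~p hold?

s: successors {s, t, u}; ~p there: s:T, t:F, u:F. ✓
t: successors {t, u}; ~p there: t:F, u:F. ✗
u: successors {t, v}; ~p there: t:F, v:T. ✓
v: successors {s, v}; ~p there: s:T, v:T. ✓
Satisfying worlds: {s, u, v}.

3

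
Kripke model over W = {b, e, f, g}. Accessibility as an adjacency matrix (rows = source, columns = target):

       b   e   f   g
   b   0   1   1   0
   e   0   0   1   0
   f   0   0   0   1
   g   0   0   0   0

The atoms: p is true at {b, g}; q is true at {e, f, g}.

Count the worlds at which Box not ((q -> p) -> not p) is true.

b: successors {e, f}; not ((q -> p) -> not p) there: e:F, f:F. ✗
e: successors {f}; not ((q -> p) -> not p) there: f:F. ✗
f: successors {g}; not ((q -> p) -> not p) there: g:T. ✓
g: no successors, so Box not ((q -> p) -> not p) holds vacuously. ✓
Satisfying worlds: {f, g}.

2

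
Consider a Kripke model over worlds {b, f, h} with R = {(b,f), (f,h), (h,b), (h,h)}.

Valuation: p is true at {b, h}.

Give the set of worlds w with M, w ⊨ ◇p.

b: successors {f}; p there: f:F. ✗
f: successors {h}; p there: h:T. ✓
h: successors {b, h}; p there: b:T, h:T. ✓

{f, h}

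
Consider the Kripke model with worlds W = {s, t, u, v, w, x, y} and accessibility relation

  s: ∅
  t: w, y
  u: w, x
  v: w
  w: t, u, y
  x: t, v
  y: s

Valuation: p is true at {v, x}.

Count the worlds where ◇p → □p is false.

2

s: ◇p is F, □p is T. ✓
t: ◇p is F, □p is F. ✓
u: ◇p is T, □p is F. ✗
v: ◇p is F, □p is F. ✓
w: ◇p is F, □p is F. ✓
x: ◇p is T, □p is F. ✗
y: ◇p is F, □p is F. ✓
Satisfying worlds: {s, t, v, w, y}.
So ◇p → □p fails at the other 2 worlds.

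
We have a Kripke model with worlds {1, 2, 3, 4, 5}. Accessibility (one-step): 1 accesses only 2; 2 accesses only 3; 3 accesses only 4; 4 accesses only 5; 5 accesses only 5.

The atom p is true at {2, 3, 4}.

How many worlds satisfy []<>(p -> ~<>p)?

1: successors {2}; <>(p -> ~<>p) there: 2:F. ✗
2: successors {3}; <>(p -> ~<>p) there: 3:T. ✓
3: successors {4}; <>(p -> ~<>p) there: 4:T. ✓
4: successors {5}; <>(p -> ~<>p) there: 5:T. ✓
5: successors {5}; <>(p -> ~<>p) there: 5:T. ✓
Satisfying worlds: {2, 3, 4, 5}.

4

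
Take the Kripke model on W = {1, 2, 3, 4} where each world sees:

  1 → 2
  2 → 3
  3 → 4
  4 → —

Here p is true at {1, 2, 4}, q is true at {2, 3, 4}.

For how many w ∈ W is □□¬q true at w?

2

1: successors {2}; □¬q there: 2:F. ✗
2: successors {3}; □¬q there: 3:F. ✗
3: successors {4}; □¬q there: 4:T. ✓
4: no successors, so □□¬q holds vacuously. ✓
Satisfying worlds: {3, 4}.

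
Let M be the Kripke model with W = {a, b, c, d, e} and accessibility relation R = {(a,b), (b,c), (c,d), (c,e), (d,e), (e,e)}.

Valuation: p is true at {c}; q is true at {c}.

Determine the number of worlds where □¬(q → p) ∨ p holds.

a: □¬(q → p) is F, p is F. ✗
b: □¬(q → p) is F, p is F. ✗
c: □¬(q → p) is F, p is T. ✓
d: □¬(q → p) is F, p is F. ✗
e: □¬(q → p) is F, p is F. ✗
Satisfying worlds: {c}.

1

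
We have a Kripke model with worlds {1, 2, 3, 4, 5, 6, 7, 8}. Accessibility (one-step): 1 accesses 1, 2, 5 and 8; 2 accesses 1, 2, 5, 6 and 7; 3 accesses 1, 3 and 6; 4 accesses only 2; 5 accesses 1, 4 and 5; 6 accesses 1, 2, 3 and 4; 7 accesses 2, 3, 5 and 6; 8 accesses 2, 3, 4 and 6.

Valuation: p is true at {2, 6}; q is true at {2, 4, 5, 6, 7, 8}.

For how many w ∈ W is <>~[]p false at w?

0

1: successors {1, 2, 5, 8}; ~[]p there: 1:T, 2:T, 5:T, 8:T. ✓
2: successors {1, 2, 5, 6, 7}; ~[]p there: 1:T, 2:T, 5:T, 6:T, 7:T. ✓
3: successors {1, 3, 6}; ~[]p there: 1:T, 3:T, 6:T. ✓
4: successors {2}; ~[]p there: 2:T. ✓
5: successors {1, 4, 5}; ~[]p there: 1:T, 4:F, 5:T. ✓
6: successors {1, 2, 3, 4}; ~[]p there: 1:T, 2:T, 3:T, 4:F. ✓
7: successors {2, 3, 5, 6}; ~[]p there: 2:T, 3:T, 5:T, 6:T. ✓
8: successors {2, 3, 4, 6}; ~[]p there: 2:T, 3:T, 4:F, 6:T. ✓
Satisfying worlds: {1, 2, 3, 4, 5, 6, 7, 8}.
So <>~[]p fails at the other 0 worlds.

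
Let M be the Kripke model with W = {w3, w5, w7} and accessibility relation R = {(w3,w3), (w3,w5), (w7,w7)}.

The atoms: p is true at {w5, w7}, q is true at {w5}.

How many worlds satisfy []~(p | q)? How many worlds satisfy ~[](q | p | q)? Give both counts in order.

1 and 1

For []~(p | q):
w3: successors {w3, w5}; ~(p | q) there: w3:T, w5:F. ✗
w5: no successors, so []~(p | q) holds vacuously. ✓
w7: successors {w7}; ~(p | q) there: w7:F. ✗
— 1 world.
For ~[](q | p | q):
w3: [](q | p | q) is F. ✓
w5: [](q | p | q) is T. ✗
w7: [](q | p | q) is T. ✗
— 1 world.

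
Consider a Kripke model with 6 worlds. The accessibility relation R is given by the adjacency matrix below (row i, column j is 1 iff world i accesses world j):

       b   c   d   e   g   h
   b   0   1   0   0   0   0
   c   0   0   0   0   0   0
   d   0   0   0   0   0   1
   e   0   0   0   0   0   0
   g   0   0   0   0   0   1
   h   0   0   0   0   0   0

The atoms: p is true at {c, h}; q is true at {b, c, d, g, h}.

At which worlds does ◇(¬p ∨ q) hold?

{b, d, g}

b: successors {c}; ¬p ∨ q there: c:T. ✓
c: no successors, so ◇(¬p ∨ q) fails. ✗
d: successors {h}; ¬p ∨ q there: h:T. ✓
e: no successors, so ◇(¬p ∨ q) fails. ✗
g: successors {h}; ¬p ∨ q there: h:T. ✓
h: no successors, so ◇(¬p ∨ q) fails. ✗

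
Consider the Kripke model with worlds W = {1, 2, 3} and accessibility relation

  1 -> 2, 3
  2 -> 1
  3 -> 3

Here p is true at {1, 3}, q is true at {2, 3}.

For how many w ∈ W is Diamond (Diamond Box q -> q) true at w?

1: successors {2, 3}; Diamond Box q -> q there: 2:T, 3:T. ✓
2: successors {1}; Diamond Box q -> q there: 1:F. ✗
3: successors {3}; Diamond Box q -> q there: 3:T. ✓
Satisfying worlds: {1, 3}.

2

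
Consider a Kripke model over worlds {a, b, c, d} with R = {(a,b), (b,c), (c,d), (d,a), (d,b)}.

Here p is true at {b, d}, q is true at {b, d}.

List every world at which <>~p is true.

a: successors {b}; ~p there: b:F. ✗
b: successors {c}; ~p there: c:T. ✓
c: successors {d}; ~p there: d:F. ✗
d: successors {a, b}; ~p there: a:T, b:F. ✓

{b, d}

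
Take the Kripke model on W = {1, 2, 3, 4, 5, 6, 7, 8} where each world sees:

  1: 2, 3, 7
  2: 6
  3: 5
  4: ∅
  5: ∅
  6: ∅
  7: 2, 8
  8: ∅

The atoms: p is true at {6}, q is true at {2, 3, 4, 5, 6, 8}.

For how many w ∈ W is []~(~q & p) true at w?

8

1: successors {2, 3, 7}; ~(~q & p) there: 2:T, 3:T, 7:T. ✓
2: successors {6}; ~(~q & p) there: 6:T. ✓
3: successors {5}; ~(~q & p) there: 5:T. ✓
4: no successors, so []~(~q & p) holds vacuously. ✓
5: no successors, so []~(~q & p) holds vacuously. ✓
6: no successors, so []~(~q & p) holds vacuously. ✓
7: successors {2, 8}; ~(~q & p) there: 2:T, 8:T. ✓
8: no successors, so []~(~q & p) holds vacuously. ✓
Satisfying worlds: {1, 2, 3, 4, 5, 6, 7, 8}.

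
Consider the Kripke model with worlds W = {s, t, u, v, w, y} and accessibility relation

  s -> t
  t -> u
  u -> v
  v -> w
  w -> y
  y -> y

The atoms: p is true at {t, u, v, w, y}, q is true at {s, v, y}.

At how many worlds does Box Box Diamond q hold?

s: successors {t}; Box Diamond q there: t:T. ✓
t: successors {u}; Box Diamond q there: u:F. ✗
u: successors {v}; Box Diamond q there: v:T. ✓
v: successors {w}; Box Diamond q there: w:T. ✓
w: successors {y}; Box Diamond q there: y:T. ✓
y: successors {y}; Box Diamond q there: y:T. ✓
Satisfying worlds: {s, u, v, w, y}.

5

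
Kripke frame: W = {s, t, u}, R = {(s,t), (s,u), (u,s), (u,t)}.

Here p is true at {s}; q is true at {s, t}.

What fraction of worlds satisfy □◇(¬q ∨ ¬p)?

1/3

s: successors {t, u}; ◇(¬q ∨ ¬p) there: t:F, u:T. ✗
t: no successors, so □◇(¬q ∨ ¬p) holds vacuously. ✓
u: successors {s, t}; ◇(¬q ∨ ¬p) there: s:T, t:F. ✗
That's 1 of 3 worlds, so 1/3.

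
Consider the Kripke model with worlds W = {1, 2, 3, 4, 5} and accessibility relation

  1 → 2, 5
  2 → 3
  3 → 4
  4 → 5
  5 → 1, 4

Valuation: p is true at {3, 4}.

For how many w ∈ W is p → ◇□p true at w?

3

1: p is F, ◇□p is T. ✓
2: p is F, ◇□p is T. ✓
3: p is T, ◇□p is F. ✗
4: p is T, ◇□p is F. ✗
5: p is F, ◇□p is F. ✓
Satisfying worlds: {1, 2, 5}.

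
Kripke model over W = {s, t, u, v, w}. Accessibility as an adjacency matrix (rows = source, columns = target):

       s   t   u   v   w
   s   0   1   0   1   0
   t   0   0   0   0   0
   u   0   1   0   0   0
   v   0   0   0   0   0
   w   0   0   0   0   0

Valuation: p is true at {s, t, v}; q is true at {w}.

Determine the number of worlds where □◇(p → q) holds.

s: successors {t, v}; ◇(p → q) there: t:F, v:F. ✗
t: no successors, so □◇(p → q) holds vacuously. ✓
u: successors {t}; ◇(p → q) there: t:F. ✗
v: no successors, so □◇(p → q) holds vacuously. ✓
w: no successors, so □◇(p → q) holds vacuously. ✓
Satisfying worlds: {t, v, w}.

3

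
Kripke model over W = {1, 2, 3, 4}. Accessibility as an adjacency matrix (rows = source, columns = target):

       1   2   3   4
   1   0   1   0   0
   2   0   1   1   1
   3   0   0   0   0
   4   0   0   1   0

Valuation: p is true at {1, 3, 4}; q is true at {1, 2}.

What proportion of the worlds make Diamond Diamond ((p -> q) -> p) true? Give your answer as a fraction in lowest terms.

1/2

1: successors {2}; Diamond ((p -> q) -> p) there: 2:T. ✓
2: successors {2, 3, 4}; Diamond ((p -> q) -> p) there: 2:T, 3:F, 4:T. ✓
3: no successors, so Diamond Diamond ((p -> q) -> p) fails. ✗
4: successors {3}; Diamond ((p -> q) -> p) there: 3:F. ✗
That's 2 of 4 worlds, so 2/4 = 1/2.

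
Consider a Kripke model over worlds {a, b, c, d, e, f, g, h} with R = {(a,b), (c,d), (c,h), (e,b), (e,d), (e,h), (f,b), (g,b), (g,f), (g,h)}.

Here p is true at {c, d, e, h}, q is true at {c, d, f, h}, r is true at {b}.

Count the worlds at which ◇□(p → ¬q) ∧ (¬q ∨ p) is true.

a: ◇□(p → ¬q) is T, ¬q ∨ p is T. ✓
b: ◇□(p → ¬q) is F, ¬q ∨ p is T. ✗
c: ◇□(p → ¬q) is T, ¬q ∨ p is T. ✓
d: ◇□(p → ¬q) is F, ¬q ∨ p is T. ✗
e: ◇□(p → ¬q) is T, ¬q ∨ p is T. ✓
f: ◇□(p → ¬q) is T, ¬q ∨ p is F. ✗
g: ◇□(p → ¬q) is T, ¬q ∨ p is T. ✓
h: ◇□(p → ¬q) is F, ¬q ∨ p is T. ✗
Satisfying worlds: {a, c, e, g}.

4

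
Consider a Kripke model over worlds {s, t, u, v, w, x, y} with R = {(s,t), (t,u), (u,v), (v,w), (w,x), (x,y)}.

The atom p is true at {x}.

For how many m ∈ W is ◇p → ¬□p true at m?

6

s: ◇p is F, ¬□p is T. ✓
t: ◇p is F, ¬□p is T. ✓
u: ◇p is F, ¬□p is T. ✓
v: ◇p is F, ¬□p is T. ✓
w: ◇p is T, ¬□p is F. ✗
x: ◇p is F, ¬□p is T. ✓
y: ◇p is F, ¬□p is F. ✓
Satisfying worlds: {s, t, u, v, x, y}.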